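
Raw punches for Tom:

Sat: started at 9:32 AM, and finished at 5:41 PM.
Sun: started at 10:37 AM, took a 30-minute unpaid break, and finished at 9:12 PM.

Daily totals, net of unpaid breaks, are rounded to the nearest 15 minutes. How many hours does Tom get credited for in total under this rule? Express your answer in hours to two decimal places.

Sat: 9:32 AM–5:41 PM = 8 h 9 min → rounds to 8 h 15 min
Sun: 10:37 AM–9:12 PM = 10 h 35 min − 30 min = 10 h 5 min → rounds to 10 h 0 min
Total credited: 18 h 15 min.

18.25 hours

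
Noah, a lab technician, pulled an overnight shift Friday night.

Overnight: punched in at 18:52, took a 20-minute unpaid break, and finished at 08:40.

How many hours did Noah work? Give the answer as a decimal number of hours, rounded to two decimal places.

Overnight: 18:52 → midnight = 5 h 8 min; midnight → 08:40 = 8 h 40 min; span 13 h 48 min; less 20 min break → 13 h 28 min

13.47 hours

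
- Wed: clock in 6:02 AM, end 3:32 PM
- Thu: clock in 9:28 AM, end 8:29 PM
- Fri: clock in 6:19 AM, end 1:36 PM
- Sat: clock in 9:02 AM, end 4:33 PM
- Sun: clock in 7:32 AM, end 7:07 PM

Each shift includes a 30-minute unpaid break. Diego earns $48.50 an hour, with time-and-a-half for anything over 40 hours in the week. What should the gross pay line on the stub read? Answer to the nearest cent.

$2260.10

Wed: 6:02 AM–3:32 PM = 9 h 30 min; less 30 min break → 9 h 0 min
Thu: 9:28 AM–8:29 PM = 11 h 1 min; less 30 min break → 10 h 31 min
Fri: 6:19 AM–1:36 PM = 7 h 17 min; less 30 min break → 6 h 47 min
Sat: 9:02 AM–4:33 PM = 7 h 31 min; less 30 min break → 7 h 1 min
Sun: 7:32 AM–7:07 PM = 11 h 35 min; less 30 min break → 11 h 5 min
Total worked: 44 h 24 min = 2664 min.
Regular 40 h 0 min = 2400 min at $48.50/h; overtime 4 h 24 min = 264 min at $72.75/h.
Pay = (2400 × $48.50 + 264 × $72.75) ÷ 60 = $2260.10.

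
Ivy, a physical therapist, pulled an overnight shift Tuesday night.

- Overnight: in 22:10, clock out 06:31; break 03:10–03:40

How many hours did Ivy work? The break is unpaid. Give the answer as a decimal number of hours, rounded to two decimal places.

7.85 hours

Overnight: 22:10 → midnight = 1 h 50 min; midnight → 06:31 = 6 h 31 min; span 8 h 21 min; less 30 min break → 7 h 51 min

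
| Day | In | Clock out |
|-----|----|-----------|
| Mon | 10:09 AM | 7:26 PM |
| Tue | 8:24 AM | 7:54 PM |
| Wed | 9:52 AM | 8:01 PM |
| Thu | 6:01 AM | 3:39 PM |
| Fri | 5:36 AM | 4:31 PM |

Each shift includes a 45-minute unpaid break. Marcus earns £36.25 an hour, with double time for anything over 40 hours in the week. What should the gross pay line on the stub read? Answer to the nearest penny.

Mon: 10:09 AM–7:26 PM = 9 h 17 min; less 45 min break → 8 h 32 min
Tue: 8:24 AM–7:54 PM = 11 h 30 min; less 45 min break → 10 h 45 min
Wed: 9:52 AM–8:01 PM = 10 h 9 min; less 45 min break → 9 h 24 min
Thu: 6:01 AM–3:39 PM = 9 h 38 min; less 45 min break → 8 h 53 min
Fri: 5:36 AM–4:31 PM = 10 h 55 min; less 45 min break → 10 h 10 min
Total worked: 47 h 44 min = 2864 min.
Regular 40 h 0 min = 2400 min at £36.25/h; overtime 7 h 44 min = 464 min at £72.50/h.
Pay = (2400 × £36.25 + 464 × £72.50) ÷ 60 = £2010.67.

£2010.67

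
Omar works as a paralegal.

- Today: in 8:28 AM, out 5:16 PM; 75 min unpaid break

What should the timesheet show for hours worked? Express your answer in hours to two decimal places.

Today: 8:28 AM–5:16 PM = 8 h 48 min; less 75 min break → 7 h 33 min

7.55 hours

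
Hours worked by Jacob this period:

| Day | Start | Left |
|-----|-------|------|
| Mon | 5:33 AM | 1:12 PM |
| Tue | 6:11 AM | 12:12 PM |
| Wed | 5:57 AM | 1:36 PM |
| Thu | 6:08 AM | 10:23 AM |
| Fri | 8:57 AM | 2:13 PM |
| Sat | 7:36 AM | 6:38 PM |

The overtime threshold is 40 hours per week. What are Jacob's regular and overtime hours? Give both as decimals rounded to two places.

Mon: 5:33 AM–1:12 PM = 7 h 39 min
Tue: 6:11 AM–12:12 PM = 6 h 1 min
Wed: 5:57 AM–1:36 PM = 7 h 39 min
Thu: 6:08 AM–10:23 AM = 4 h 15 min
Fri: 8:57 AM–2:13 PM = 5 h 16 min
Sat: 7:36 AM–6:38 PM = 11 h 2 min
Total worked: 41 h 52 min = 41.87 h.
Threshold 40 h → overtime 1 h 52 min, regular 40 h 0 min.

Regular 40.00 hours, overtime 1.87 hours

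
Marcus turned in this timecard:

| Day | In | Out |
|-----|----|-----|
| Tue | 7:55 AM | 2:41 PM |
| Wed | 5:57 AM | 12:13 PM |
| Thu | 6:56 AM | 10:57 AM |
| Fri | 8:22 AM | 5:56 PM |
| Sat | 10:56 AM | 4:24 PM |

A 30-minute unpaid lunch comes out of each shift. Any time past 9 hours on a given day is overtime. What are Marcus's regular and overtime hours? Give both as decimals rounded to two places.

Tue: 7:55 AM–2:41 PM = 6 h 46 min; less 30 min break → 6 h 16 min
Wed: 5:57 AM–12:13 PM = 6 h 16 min; less 30 min break → 5 h 46 min
Thu: 6:56 AM–10:57 AM = 4 h 1 min; less 30 min break → 3 h 31 min
Fri: 8:22 AM–5:56 PM = 9 h 34 min; less 30 min break → 9 h 4 min
Sat: 10:56 AM–4:24 PM = 5 h 28 min; less 30 min break → 4 h 58 min
Tue reg 6 h 16 min / OT 0 h 0 min; Wed reg 5 h 46 min / OT 0 h 0 min; Thu reg 3 h 31 min / OT 0 h 0 min; Fri reg 9 h 0 min / OT 0 h 4 min; Sat reg 4 h 58 min / OT 0 h 0 min.
Totals: regular 29 h 31 min, overtime 0 h 4 min.

Regular 29.52 hours, overtime 0.07 hours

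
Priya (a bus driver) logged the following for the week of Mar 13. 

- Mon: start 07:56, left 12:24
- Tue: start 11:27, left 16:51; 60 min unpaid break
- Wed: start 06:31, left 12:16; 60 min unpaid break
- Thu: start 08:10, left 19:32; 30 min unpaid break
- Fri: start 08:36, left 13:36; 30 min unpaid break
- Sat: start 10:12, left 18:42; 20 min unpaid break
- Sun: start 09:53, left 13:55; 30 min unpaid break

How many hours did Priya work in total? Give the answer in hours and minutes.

40 h 41 min

Mon: 07:56–12:24 = 4 h 28 min
Tue: 11:27–16:51 = 5 h 24 min; less 60 min break → 4 h 24 min
Wed: 06:31–12:16 = 5 h 45 min; less 60 min break → 4 h 45 min
Thu: 08:10–19:32 = 11 h 22 min; less 30 min break → 10 h 52 min
Fri: 08:36–13:36 = 5 h 0 min; less 30 min break → 4 h 30 min
Sat: 10:12–18:42 = 8 h 30 min; less 20 min break → 8 h 10 min
Sun: 09:53–13:55 = 4 h 2 min; less 30 min break → 3 h 32 min
Total: 4 h 28 min + 4 h 24 min + 4 h 45 min + 10 h 52 min + 4 h 30 min + 8 h 10 min + 3 h 32 min = 40 h 41 min.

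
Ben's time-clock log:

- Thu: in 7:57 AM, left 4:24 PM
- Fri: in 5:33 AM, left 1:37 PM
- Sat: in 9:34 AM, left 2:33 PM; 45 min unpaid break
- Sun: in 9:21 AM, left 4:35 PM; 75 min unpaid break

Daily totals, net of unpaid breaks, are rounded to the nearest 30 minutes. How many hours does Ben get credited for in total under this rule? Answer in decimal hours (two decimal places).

26.50 hours

Thu: 7:57 AM–4:24 PM = 8 h 27 min → rounds to 8 h 30 min
Fri: 5:33 AM–1:37 PM = 8 h 4 min → rounds to 8 h 0 min
Sat: 9:34 AM–2:33 PM = 4 h 59 min − 45 min = 4 h 14 min → rounds to 4 h 0 min
Sun: 9:21 AM–4:35 PM = 7 h 14 min − 75 min = 5 h 59 min → rounds to 6 h 0 min
Total credited: 26 h 30 min.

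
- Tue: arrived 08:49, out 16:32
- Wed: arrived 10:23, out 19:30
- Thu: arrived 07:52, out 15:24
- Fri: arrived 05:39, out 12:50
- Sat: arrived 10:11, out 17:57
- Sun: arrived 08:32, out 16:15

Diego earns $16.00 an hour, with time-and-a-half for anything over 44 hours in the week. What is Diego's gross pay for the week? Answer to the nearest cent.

Tue: 08:49–16:32 = 7 h 43 min
Wed: 10:23–19:30 = 9 h 7 min
Thu: 07:52–15:24 = 7 h 32 min
Fri: 05:39–12:50 = 7 h 11 min
Sat: 10:11–17:57 = 7 h 46 min
Sun: 08:32–16:15 = 7 h 43 min
Total worked: 47 h 2 min = 2822 min.
Regular 44 h 0 min = 2640 min at $16.00/h; overtime 3 h 2 min = 182 min at $24.00/h.
Pay = (2640 × $16.00 + 182 × $24.00) ÷ 60 = $776.80.

$776.80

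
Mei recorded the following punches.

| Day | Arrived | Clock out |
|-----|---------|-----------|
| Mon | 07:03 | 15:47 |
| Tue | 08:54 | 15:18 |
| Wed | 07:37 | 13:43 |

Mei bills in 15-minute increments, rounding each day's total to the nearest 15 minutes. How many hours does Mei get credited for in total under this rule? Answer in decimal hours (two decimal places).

21.25 hours

Mon: 07:03–15:47 = 8 h 44 min → rounds to 8 h 45 min
Tue: 08:54–15:18 = 6 h 24 min → rounds to 6 h 30 min
Wed: 07:37–13:43 = 6 h 6 min → rounds to 6 h 0 min
Total credited: 21 h 15 min.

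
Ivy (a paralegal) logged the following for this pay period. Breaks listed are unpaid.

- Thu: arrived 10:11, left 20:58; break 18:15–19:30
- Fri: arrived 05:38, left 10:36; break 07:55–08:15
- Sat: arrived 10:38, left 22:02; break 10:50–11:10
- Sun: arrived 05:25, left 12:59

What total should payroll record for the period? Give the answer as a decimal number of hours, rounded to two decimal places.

32.80 hours

Thu: 10:11–20:58 = 10 h 47 min; less 75 min break → 9 h 32 min
Fri: 05:38–10:36 = 4 h 58 min; less 20 min break → 4 h 38 min
Sat: 10:38–22:02 = 11 h 24 min; less 20 min break → 11 h 4 min
Sun: 05:25–12:59 = 7 h 34 min
Total: 9 h 32 min + 4 h 38 min + 11 h 4 min + 7 h 34 min = 32 h 48 min.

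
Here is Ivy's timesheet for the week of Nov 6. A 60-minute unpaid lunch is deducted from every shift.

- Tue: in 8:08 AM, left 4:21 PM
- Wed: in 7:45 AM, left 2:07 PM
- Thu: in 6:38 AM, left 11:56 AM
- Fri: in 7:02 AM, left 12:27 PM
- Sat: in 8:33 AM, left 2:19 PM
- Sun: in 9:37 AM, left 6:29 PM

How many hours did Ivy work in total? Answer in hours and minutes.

Tue: 8:08 AM–4:21 PM = 8 h 13 min; less 60 min break → 7 h 13 min
Wed: 7:45 AM–2:07 PM = 6 h 22 min; less 60 min break → 5 h 22 min
Thu: 6:38 AM–11:56 AM = 5 h 18 min; less 60 min break → 4 h 18 min
Fri: 7:02 AM–12:27 PM = 5 h 25 min; less 60 min break → 4 h 25 min
Sat: 8:33 AM–2:19 PM = 5 h 46 min; less 60 min break → 4 h 46 min
Sun: 9:37 AM–6:29 PM = 8 h 52 min; less 60 min break → 7 h 52 min
Total: 7 h 13 min + 5 h 22 min + 4 h 18 min + 4 h 25 min + 4 h 46 min + 7 h 52 min = 33 h 56 min.

33 h 56 min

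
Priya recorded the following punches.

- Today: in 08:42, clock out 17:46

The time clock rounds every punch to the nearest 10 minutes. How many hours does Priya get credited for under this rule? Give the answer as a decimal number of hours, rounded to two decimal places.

Today: in 08:42→08:40, out 17:46→17:50; 9 h 10 min

9.17 hours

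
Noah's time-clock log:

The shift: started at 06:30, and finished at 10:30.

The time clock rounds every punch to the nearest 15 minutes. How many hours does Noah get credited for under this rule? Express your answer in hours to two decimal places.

The shift: in 06:30→06:30, out 10:30→10:30; 4 h 0 min

4.00 hours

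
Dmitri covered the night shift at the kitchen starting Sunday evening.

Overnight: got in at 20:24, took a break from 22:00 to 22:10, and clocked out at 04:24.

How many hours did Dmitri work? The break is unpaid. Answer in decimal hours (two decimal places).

7.83 hours

Overnight: 20:24 → midnight = 3 h 36 min; midnight → 04:24 = 4 h 24 min; span 8 h 0 min; less 10 min break → 7 h 50 min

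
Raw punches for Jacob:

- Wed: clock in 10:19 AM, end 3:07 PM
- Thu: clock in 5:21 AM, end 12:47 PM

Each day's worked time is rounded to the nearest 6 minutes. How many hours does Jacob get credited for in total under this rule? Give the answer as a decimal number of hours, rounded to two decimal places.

12.20 hours

Wed: 10:19 AM–3:07 PM = 4 h 48 min → rounds to 4 h 48 min
Thu: 5:21 AM–12:47 PM = 7 h 26 min → rounds to 7 h 24 min
Total credited: 12 h 12 min.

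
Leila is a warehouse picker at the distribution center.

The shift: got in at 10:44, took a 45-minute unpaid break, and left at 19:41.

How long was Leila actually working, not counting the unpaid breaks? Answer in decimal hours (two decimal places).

The shift: 10:44–19:41 = 8 h 57 min; less 45 min break → 8 h 12 min

8.20 hours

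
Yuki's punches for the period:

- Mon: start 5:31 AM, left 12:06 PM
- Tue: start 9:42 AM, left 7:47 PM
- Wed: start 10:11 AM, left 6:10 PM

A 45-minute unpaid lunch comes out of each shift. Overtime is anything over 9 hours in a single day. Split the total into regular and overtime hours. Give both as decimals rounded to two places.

Mon: 5:31 AM–12:06 PM = 6 h 35 min; less 45 min break → 5 h 50 min
Tue: 9:42 AM–7:47 PM = 10 h 5 min; less 45 min break → 9 h 20 min
Wed: 10:11 AM–6:10 PM = 7 h 59 min; less 45 min break → 7 h 14 min
Mon reg 5 h 50 min / OT 0 h 0 min; Tue reg 9 h 0 min / OT 0 h 20 min; Wed reg 7 h 14 min / OT 0 h 0 min.
Totals: regular 22 h 4 min, overtime 0 h 20 min.

Regular 22.07 hours, overtime 0.33 hours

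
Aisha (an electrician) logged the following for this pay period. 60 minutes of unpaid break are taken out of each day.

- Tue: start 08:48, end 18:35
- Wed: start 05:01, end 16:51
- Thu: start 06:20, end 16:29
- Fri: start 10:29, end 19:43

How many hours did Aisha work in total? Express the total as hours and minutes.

37 h 0 min

Tue: 08:48–18:35 = 9 h 47 min; less 60 min break → 8 h 47 min
Wed: 05:01–16:51 = 11 h 50 min; less 60 min break → 10 h 50 min
Thu: 06:20–16:29 = 10 h 9 min; less 60 min break → 9 h 9 min
Fri: 10:29–19:43 = 9 h 14 min; less 60 min break → 8 h 14 min
Total: 8 h 47 min + 10 h 50 min + 9 h 9 min + 8 h 14 min = 37 h 0 min.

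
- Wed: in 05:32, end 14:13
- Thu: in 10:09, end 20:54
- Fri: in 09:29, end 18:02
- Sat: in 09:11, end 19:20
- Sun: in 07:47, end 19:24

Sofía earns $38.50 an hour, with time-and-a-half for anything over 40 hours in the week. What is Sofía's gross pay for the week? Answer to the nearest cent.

$2103.06

Wed: 05:32–14:13 = 8 h 41 min
Thu: 10:09–20:54 = 10 h 45 min
Fri: 09:29–18:02 = 8 h 33 min
Sat: 09:11–19:20 = 10 h 9 min
Sun: 07:47–19:24 = 11 h 37 min
Total worked: 49 h 45 min = 2985 min.
Regular 40 h 0 min = 2400 min at $38.50/h; overtime 9 h 45 min = 585 min at $57.75/h.
Pay = (2400 × $38.50 + 585 × $57.75) ÷ 60 = $2103.06.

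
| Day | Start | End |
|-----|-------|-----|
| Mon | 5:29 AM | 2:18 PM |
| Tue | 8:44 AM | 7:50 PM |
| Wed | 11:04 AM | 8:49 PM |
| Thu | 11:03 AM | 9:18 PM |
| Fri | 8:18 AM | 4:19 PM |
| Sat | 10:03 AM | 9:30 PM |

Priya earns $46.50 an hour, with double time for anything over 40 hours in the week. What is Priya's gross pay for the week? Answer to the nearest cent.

Mon: 5:29 AM–2:18 PM = 8 h 49 min
Tue: 8:44 AM–7:50 PM = 11 h 6 min
Wed: 11:04 AM–8:49 PM = 9 h 45 min
Thu: 11:03 AM–9:18 PM = 10 h 15 min
Fri: 8:18 AM–4:19 PM = 8 h 1 min
Sat: 10:03 AM–9:30 PM = 11 h 27 min
Total worked: 59 h 23 min = 3563 min.
Regular 40 h 0 min = 2400 min at $46.50/h; overtime 19 h 23 min = 1163 min at $93.00/h.
Pay = (2400 × $46.50 + 1163 × $93.00) ÷ 60 = $3662.65.

$3662.65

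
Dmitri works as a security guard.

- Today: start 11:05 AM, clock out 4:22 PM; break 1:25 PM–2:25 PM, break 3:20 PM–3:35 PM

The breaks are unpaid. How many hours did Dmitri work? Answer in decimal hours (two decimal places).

4.03 hours

Today: 11:05 AM–4:22 PM = 5 h 17 min; less 75 min break → 4 h 2 min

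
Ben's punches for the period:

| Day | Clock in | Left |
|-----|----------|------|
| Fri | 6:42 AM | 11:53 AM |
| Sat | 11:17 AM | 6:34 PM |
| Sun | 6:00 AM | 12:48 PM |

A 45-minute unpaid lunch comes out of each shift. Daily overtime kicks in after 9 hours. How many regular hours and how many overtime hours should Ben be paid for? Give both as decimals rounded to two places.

Regular 17.02 hours, overtime 0.00 hours

Fri: 6:42 AM–11:53 AM = 5 h 11 min; less 45 min break → 4 h 26 min
Sat: 11:17 AM–6:34 PM = 7 h 17 min; less 45 min break → 6 h 32 min
Sun: 6:00 AM–12:48 PM = 6 h 48 min; less 45 min break → 6 h 3 min
Fri reg 4 h 26 min / OT 0 h 0 min; Sat reg 6 h 32 min / OT 0 h 0 min; Sun reg 6 h 3 min / OT 0 h 0 min.
Totals: regular 17 h 1 min, overtime 0 h 0 min.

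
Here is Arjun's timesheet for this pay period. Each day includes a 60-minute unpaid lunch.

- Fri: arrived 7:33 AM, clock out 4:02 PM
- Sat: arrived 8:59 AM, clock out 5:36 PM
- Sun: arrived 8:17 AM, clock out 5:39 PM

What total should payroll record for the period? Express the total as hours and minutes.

23 h 28 min

Fri: 7:33 AM–4:02 PM = 8 h 29 min; less 60 min break → 7 h 29 min
Sat: 8:59 AM–5:36 PM = 8 h 37 min; less 60 min break → 7 h 37 min
Sun: 8:17 AM–5:39 PM = 9 h 22 min; less 60 min break → 8 h 22 min
Total: 7 h 29 min + 7 h 37 min + 8 h 22 min = 23 h 28 min.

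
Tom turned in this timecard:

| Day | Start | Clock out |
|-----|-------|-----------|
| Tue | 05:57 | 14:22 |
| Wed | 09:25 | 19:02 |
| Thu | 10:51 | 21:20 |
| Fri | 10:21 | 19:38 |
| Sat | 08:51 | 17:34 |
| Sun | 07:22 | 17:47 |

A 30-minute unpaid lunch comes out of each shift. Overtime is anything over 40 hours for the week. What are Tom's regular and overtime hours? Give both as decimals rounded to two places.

Regular 40.00 hours, overtime 13.93 hours

Tue: 05:57–14:22 = 8 h 25 min; less 30 min break → 7 h 55 min
Wed: 09:25–19:02 = 9 h 37 min; less 30 min break → 9 h 7 min
Thu: 10:51–21:20 = 10 h 29 min; less 30 min break → 9 h 59 min
Fri: 10:21–19:38 = 9 h 17 min; less 30 min break → 8 h 47 min
Sat: 08:51–17:34 = 8 h 43 min; less 30 min break → 8 h 13 min
Sun: 07:22–17:47 = 10 h 25 min; less 30 min break → 9 h 55 min
Total worked: 53 h 56 min = 53.93 h.
Threshold 40 h → overtime 13 h 56 min, regular 40 h 0 min.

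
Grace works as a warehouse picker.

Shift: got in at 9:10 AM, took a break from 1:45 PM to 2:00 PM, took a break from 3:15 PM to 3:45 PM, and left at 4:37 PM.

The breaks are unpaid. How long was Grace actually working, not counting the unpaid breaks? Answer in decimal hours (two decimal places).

6.70 hours

Shift: 9:10 AM–4:37 PM = 7 h 27 min; less 45 min break → 6 h 42 min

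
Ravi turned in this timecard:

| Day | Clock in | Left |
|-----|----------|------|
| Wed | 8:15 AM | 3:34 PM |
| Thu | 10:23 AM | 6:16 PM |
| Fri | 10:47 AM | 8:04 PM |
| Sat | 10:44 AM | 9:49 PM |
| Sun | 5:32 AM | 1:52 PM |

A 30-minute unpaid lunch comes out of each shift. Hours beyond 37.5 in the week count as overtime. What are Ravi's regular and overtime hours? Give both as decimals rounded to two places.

Regular 37.50 hours, overtime 3.90 hours

Wed: 8:15 AM–3:34 PM = 7 h 19 min; less 30 min break → 6 h 49 min
Thu: 10:23 AM–6:16 PM = 7 h 53 min; less 30 min break → 7 h 23 min
Fri: 10:47 AM–8:04 PM = 9 h 17 min; less 30 min break → 8 h 47 min
Sat: 10:44 AM–9:49 PM = 11 h 5 min; less 30 min break → 10 h 35 min
Sun: 5:32 AM–1:52 PM = 8 h 20 min; less 30 min break → 7 h 50 min
Total worked: 41 h 24 min = 41.40 h.
Threshold 37.5 h → overtime 3 h 54 min, regular 37 h 30 min.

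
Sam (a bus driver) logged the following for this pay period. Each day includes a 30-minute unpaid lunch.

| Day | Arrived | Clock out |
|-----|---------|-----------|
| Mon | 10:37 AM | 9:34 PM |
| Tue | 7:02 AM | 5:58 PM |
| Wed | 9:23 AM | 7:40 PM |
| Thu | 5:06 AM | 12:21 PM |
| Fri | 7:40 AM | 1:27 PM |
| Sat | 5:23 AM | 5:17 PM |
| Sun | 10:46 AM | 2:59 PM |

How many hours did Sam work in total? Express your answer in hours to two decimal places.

Mon: 10:37 AM–9:34 PM = 10 h 57 min; less 30 min break → 10 h 27 min
Tue: 7:02 AM–5:58 PM = 10 h 56 min; less 30 min break → 10 h 26 min
Wed: 9:23 AM–7:40 PM = 10 h 17 min; less 30 min break → 9 h 47 min
Thu: 5:06 AM–12:21 PM = 7 h 15 min; less 30 min break → 6 h 45 min
Fri: 7:40 AM–1:27 PM = 5 h 47 min; less 30 min break → 5 h 17 min
Sat: 5:23 AM–5:17 PM = 11 h 54 min; less 30 min break → 11 h 24 min
Sun: 10:46 AM–2:59 PM = 4 h 13 min; less 30 min break → 3 h 43 min
Total: 10 h 27 min + 10 h 26 min + 9 h 47 min + 6 h 45 min + 5 h 17 min + 11 h 24 min + 3 h 43 min = 57 h 49 min.

57.82 hours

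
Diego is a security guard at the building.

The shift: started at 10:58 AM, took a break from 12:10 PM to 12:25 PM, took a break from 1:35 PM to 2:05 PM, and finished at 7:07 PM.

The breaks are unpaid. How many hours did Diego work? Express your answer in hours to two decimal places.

The shift: 10:58 AM–7:07 PM = 8 h 9 min; less 45 min break → 7 h 24 min

7.40 hours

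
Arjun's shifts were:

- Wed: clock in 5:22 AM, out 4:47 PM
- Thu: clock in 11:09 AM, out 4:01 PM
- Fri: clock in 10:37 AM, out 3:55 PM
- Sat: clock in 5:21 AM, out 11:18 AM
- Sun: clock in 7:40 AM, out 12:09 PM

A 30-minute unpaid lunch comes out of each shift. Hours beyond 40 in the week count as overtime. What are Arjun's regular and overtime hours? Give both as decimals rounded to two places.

Wed: 5:22 AM–4:47 PM = 11 h 25 min; less 30 min break → 10 h 55 min
Thu: 11:09 AM–4:01 PM = 4 h 52 min; less 30 min break → 4 h 22 min
Fri: 10:37 AM–3:55 PM = 5 h 18 min; less 30 min break → 4 h 48 min
Sat: 5:21 AM–11:18 AM = 5 h 57 min; less 30 min break → 5 h 27 min
Sun: 7:40 AM–12:09 PM = 4 h 29 min; less 30 min break → 3 h 59 min
Total worked: 29 h 31 min = 29.52 h.
Threshold 40 h → overtime 0 h 0 min, regular 29 h 31 min.

Regular 29.52 hours, overtime 0.00 hours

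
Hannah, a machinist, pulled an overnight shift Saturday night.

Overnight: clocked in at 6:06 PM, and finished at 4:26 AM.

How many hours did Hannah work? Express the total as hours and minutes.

Overnight: 6:06 PM → midnight = 5 h 54 min; midnight → 4:26 AM = 4 h 26 min; span 10 h 20 min

10 h 20 min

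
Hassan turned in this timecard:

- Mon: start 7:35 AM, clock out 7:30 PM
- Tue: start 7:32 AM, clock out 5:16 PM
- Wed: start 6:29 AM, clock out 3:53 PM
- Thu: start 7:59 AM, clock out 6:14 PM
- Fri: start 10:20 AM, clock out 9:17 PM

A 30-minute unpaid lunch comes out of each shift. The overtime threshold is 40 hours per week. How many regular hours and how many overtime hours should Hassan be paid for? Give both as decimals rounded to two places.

Mon: 7:35 AM–7:30 PM = 11 h 55 min; less 30 min break → 11 h 25 min
Tue: 7:32 AM–5:16 PM = 9 h 44 min; less 30 min break → 9 h 14 min
Wed: 6:29 AM–3:53 PM = 9 h 24 min; less 30 min break → 8 h 54 min
Thu: 7:59 AM–6:14 PM = 10 h 15 min; less 30 min break → 9 h 45 min
Fri: 10:20 AM–9:17 PM = 10 h 57 min; less 30 min break → 10 h 27 min
Total worked: 49 h 45 min = 49.75 h.
Threshold 40 h → overtime 9 h 45 min, regular 40 h 0 min.

Regular 40.00 hours, overtime 9.75 hours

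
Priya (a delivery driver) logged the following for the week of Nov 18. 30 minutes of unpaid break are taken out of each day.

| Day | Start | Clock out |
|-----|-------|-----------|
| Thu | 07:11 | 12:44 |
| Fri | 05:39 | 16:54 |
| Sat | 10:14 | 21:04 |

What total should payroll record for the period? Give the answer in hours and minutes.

Thu: 07:11–12:44 = 5 h 33 min; less 30 min break → 5 h 3 min
Fri: 05:39–16:54 = 11 h 15 min; less 30 min break → 10 h 45 min
Sat: 10:14–21:04 = 10 h 50 min; less 30 min break → 10 h 20 min
Total: 5 h 3 min + 10 h 45 min + 10 h 20 min = 26 h 8 min.

26 h 8 min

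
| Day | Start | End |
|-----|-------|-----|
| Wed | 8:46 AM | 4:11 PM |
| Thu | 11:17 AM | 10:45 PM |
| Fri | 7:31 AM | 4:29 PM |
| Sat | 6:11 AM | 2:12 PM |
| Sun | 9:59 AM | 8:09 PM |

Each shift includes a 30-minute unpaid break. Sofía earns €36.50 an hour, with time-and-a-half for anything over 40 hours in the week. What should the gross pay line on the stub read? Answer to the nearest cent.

Wed: 8:46 AM–4:11 PM = 7 h 25 min; less 30 min break → 6 h 55 min
Thu: 11:17 AM–10:45 PM = 11 h 28 min; less 30 min break → 10 h 58 min
Fri: 7:31 AM–4:29 PM = 8 h 58 min; less 30 min break → 8 h 28 min
Sat: 6:11 AM–2:12 PM = 8 h 1 min; less 30 min break → 7 h 31 min
Sun: 9:59 AM–8:09 PM = 10 h 10 min; less 30 min break → 9 h 40 min
Total worked: 43 h 32 min = 2612 min.
Regular 40 h 0 min = 2400 min at €36.50/h; overtime 3 h 32 min = 212 min at €54.75/h.
Pay = (2400 × €36.50 + 212 × €54.75) ÷ 60 = €1653.45.

€1653.45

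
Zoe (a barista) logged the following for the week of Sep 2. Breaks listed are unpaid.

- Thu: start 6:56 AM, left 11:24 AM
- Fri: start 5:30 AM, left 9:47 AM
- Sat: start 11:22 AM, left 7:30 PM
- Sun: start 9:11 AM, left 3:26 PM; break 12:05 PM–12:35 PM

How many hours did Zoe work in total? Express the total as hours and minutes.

22 h 38 min

Thu: 6:56 AM–11:24 AM = 4 h 28 min
Fri: 5:30 AM–9:47 AM = 4 h 17 min
Sat: 11:22 AM–7:30 PM = 8 h 8 min
Sun: 9:11 AM–3:26 PM = 6 h 15 min; less 30 min break → 5 h 45 min
Total: 4 h 28 min + 4 h 17 min + 8 h 8 min + 5 h 45 min = 22 h 38 min.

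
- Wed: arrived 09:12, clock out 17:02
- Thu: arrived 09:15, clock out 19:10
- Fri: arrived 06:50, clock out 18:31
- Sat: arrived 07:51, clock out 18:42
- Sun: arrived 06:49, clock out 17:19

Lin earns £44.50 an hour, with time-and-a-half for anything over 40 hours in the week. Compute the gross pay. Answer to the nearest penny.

Wed: 09:12–17:02 = 7 h 50 min
Thu: 09:15–19:10 = 9 h 55 min
Fri: 06:50–18:31 = 11 h 41 min
Sat: 07:51–18:42 = 10 h 51 min
Sun: 06:49–17:19 = 10 h 30 min
Total worked: 50 h 47 min = 3047 min.
Regular 40 h 0 min = 2400 min at £44.50/h; overtime 10 h 47 min = 647 min at £66.75/h.
Pay = (2400 × £44.50 + 647 × £66.75) ÷ 60 = £2499.79.

£2499.79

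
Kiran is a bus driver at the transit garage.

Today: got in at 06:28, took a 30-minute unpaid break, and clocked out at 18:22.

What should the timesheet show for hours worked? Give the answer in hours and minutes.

11 h 24 min

Today: 06:28–18:22 = 11 h 54 min; less 30 min break → 11 h 24 min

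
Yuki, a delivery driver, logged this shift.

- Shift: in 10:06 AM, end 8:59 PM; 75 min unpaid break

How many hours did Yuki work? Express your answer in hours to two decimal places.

9.63 hours

Shift: 10:06 AM–8:59 PM = 10 h 53 min; less 75 min break → 9 h 38 min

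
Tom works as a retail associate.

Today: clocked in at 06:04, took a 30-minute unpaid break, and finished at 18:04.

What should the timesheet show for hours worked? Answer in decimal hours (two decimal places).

11.50 hours

Today: 06:04–18:04 = 12 h 0 min; less 30 min break → 11 h 30 min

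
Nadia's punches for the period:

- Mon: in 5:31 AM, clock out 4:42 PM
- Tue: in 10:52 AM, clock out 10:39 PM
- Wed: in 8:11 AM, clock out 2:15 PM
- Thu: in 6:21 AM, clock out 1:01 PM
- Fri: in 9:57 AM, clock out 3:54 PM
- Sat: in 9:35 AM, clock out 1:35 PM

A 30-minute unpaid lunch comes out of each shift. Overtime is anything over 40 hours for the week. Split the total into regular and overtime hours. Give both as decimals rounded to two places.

Mon: 5:31 AM–4:42 PM = 11 h 11 min; less 30 min break → 10 h 41 min
Tue: 10:52 AM–10:39 PM = 11 h 47 min; less 30 min break → 11 h 17 min
Wed: 8:11 AM–2:15 PM = 6 h 4 min; less 30 min break → 5 h 34 min
Thu: 6:21 AM–1:01 PM = 6 h 40 min; less 30 min break → 6 h 10 min
Fri: 9:57 AM–3:54 PM = 5 h 57 min; less 30 min break → 5 h 27 min
Sat: 9:35 AM–1:35 PM = 4 h 0 min; less 30 min break → 3 h 30 min
Total worked: 42 h 39 min = 42.65 h.
Threshold 40 h → overtime 2 h 39 min, regular 40 h 0 min.

Regular 40.00 hours, overtime 2.65 hours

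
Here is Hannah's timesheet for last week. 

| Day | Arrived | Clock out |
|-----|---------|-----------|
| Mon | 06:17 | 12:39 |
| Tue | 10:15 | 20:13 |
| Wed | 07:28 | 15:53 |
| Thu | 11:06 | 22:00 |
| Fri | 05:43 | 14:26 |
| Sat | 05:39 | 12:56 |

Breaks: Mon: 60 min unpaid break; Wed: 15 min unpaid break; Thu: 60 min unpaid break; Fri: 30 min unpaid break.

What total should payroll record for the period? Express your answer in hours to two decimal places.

Mon: 06:17–12:39 = 6 h 22 min; less 60 min break → 5 h 22 min
Tue: 10:15–20:13 = 9 h 58 min
Wed: 07:28–15:53 = 8 h 25 min; less 15 min break → 8 h 10 min
Thu: 11:06–22:00 = 10 h 54 min; less 60 min break → 9 h 54 min
Fri: 05:43–14:26 = 8 h 43 min; less 30 min break → 8 h 13 min
Sat: 05:39–12:56 = 7 h 17 min
Total: 5 h 22 min + 9 h 58 min + 8 h 10 min + 9 h 54 min + 8 h 13 min + 7 h 17 min = 48 h 54 min.

48.90 hours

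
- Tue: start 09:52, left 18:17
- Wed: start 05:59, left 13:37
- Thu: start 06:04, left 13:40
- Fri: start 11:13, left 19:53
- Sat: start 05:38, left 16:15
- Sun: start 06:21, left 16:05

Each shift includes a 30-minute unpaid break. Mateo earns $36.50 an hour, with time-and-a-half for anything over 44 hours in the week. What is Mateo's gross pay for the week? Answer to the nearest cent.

$1916.25

Tue: 09:52–18:17 = 8 h 25 min; less 30 min break → 7 h 55 min
Wed: 05:59–13:37 = 7 h 38 min; less 30 min break → 7 h 8 min
Thu: 06:04–13:40 = 7 h 36 min; less 30 min break → 7 h 6 min
Fri: 11:13–19:53 = 8 h 40 min; less 30 min break → 8 h 10 min
Sat: 05:38–16:15 = 10 h 37 min; less 30 min break → 10 h 7 min
Sun: 06:21–16:05 = 9 h 44 min; less 30 min break → 9 h 14 min
Total worked: 49 h 40 min = 2980 min.
Regular 44 h 0 min = 2640 min at $36.50/h; overtime 5 h 40 min = 340 min at $54.75/h.
Pay = (2640 × $36.50 + 340 × $54.75) ÷ 60 = $1916.25.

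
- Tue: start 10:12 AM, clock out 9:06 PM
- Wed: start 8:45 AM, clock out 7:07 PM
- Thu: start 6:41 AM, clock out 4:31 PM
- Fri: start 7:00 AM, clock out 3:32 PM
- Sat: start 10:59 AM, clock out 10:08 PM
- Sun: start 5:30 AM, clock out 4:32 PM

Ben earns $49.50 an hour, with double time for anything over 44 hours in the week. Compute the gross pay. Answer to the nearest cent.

$3941.85

Tue: 10:12 AM–9:06 PM = 10 h 54 min
Wed: 8:45 AM–7:07 PM = 10 h 22 min
Thu: 6:41 AM–4:31 PM = 9 h 50 min
Fri: 7:00 AM–3:32 PM = 8 h 32 min
Sat: 10:59 AM–10:08 PM = 11 h 9 min
Sun: 5:30 AM–4:32 PM = 11 h 2 min
Total worked: 61 h 49 min = 3709 min.
Regular 44 h 0 min = 2640 min at $49.50/h; overtime 17 h 49 min = 1069 min at $99.00/h.
Pay = (2640 × $49.50 + 1069 × $99.00) ÷ 60 = $3941.85.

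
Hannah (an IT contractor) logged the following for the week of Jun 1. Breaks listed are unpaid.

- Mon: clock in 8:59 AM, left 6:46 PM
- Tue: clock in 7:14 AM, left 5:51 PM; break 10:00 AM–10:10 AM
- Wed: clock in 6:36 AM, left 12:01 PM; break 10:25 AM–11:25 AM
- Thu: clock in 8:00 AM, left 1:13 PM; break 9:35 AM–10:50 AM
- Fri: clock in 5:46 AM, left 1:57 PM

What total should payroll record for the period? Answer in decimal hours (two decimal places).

36.80 hours

Mon: 8:59 AM–6:46 PM = 9 h 47 min
Tue: 7:14 AM–5:51 PM = 10 h 37 min; less 10 min break → 10 h 27 min
Wed: 6:36 AM–12:01 PM = 5 h 25 min; less 60 min break → 4 h 25 min
Thu: 8:00 AM–1:13 PM = 5 h 13 min; less 75 min break → 3 h 58 min
Fri: 5:46 AM–1:57 PM = 8 h 11 min
Total: 9 h 47 min + 10 h 27 min + 4 h 25 min + 3 h 58 min + 8 h 11 min = 36 h 48 min.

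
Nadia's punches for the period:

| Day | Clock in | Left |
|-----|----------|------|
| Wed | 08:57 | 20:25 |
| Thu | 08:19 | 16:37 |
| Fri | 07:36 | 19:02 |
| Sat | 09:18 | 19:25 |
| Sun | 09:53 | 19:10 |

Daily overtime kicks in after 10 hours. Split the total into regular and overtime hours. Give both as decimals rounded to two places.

Wed: 08:57–20:25 = 11 h 28 min
Thu: 08:19–16:37 = 8 h 18 min
Fri: 07:36–19:02 = 11 h 26 min
Sat: 09:18–19:25 = 10 h 7 min
Sun: 09:53–19:10 = 9 h 17 min
Wed reg 10 h 0 min / OT 1 h 28 min; Thu reg 8 h 18 min / OT 0 h 0 min; Fri reg 10 h 0 min / OT 1 h 26 min; Sat reg 10 h 0 min / OT 0 h 7 min; Sun reg 9 h 17 min / OT 0 h 0 min.
Totals: regular 47 h 35 min, overtime 3 h 1 min.

Regular 47.58 hours, overtime 3.02 hours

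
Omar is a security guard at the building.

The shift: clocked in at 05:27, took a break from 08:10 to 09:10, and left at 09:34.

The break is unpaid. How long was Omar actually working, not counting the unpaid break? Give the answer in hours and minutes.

3 h 7 min

The shift: 05:27–09:34 = 4 h 7 min; less 60 min break → 3 h 7 min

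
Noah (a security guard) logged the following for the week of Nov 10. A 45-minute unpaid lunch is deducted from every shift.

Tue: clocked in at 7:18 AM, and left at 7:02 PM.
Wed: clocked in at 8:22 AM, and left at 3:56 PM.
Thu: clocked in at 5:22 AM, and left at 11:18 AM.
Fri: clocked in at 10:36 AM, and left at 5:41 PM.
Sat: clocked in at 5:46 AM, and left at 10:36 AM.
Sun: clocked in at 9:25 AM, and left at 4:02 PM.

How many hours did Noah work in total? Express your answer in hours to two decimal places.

Tue: 7:18 AM–7:02 PM = 11 h 44 min; less 45 min break → 10 h 59 min
Wed: 8:22 AM–3:56 PM = 7 h 34 min; less 45 min break → 6 h 49 min
Thu: 5:22 AM–11:18 AM = 5 h 56 min; less 45 min break → 5 h 11 min
Fri: 10:36 AM–5:41 PM = 7 h 5 min; less 45 min break → 6 h 20 min
Sat: 5:46 AM–10:36 AM = 4 h 50 min; less 45 min break → 4 h 5 min
Sun: 9:25 AM–4:02 PM = 6 h 37 min; less 45 min break → 5 h 52 min
Total: 10 h 59 min + 6 h 49 min + 5 h 11 min + 6 h 20 min + 4 h 5 min + 5 h 52 min = 39 h 16 min.

39.27 hours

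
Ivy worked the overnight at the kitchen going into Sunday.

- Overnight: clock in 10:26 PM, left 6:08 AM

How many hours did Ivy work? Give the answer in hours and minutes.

Overnight: 10:26 PM → midnight = 1 h 34 min; midnight → 6:08 AM = 6 h 8 min; span 7 h 42 min

7 h 42 min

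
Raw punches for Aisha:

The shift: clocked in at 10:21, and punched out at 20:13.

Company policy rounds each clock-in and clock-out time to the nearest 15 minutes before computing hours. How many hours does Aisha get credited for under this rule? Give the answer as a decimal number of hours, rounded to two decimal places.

The shift: in 10:21→10:15, out 20:13→20:15; 10 h 0 min

10.00 hours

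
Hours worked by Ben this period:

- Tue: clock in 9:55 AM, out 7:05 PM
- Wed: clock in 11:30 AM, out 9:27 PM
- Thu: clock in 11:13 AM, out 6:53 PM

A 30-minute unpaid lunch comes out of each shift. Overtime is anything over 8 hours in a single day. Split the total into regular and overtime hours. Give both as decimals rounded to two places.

Regular 23.17 hours, overtime 2.12 hours

Tue: 9:55 AM–7:05 PM = 9 h 10 min; less 30 min break → 8 h 40 min
Wed: 11:30 AM–9:27 PM = 9 h 57 min; less 30 min break → 9 h 27 min
Thu: 11:13 AM–6:53 PM = 7 h 40 min; less 30 min break → 7 h 10 min
Tue reg 8 h 0 min / OT 0 h 40 min; Wed reg 8 h 0 min / OT 1 h 27 min; Thu reg 7 h 10 min / OT 0 h 0 min.
Totals: regular 23 h 10 min, overtime 2 h 7 min.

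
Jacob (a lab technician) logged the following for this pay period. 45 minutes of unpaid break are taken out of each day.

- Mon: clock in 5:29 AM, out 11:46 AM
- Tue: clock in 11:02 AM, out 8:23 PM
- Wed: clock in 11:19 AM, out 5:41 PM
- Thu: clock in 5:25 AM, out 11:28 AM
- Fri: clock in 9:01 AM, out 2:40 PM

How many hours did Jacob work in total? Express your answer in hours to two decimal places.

29.95 hours

Mon: 5:29 AM–11:46 AM = 6 h 17 min; less 45 min break → 5 h 32 min
Tue: 11:02 AM–8:23 PM = 9 h 21 min; less 45 min break → 8 h 36 min
Wed: 11:19 AM–5:41 PM = 6 h 22 min; less 45 min break → 5 h 37 min
Thu: 5:25 AM–11:28 AM = 6 h 3 min; less 45 min break → 5 h 18 min
Fri: 9:01 AM–2:40 PM = 5 h 39 min; less 45 min break → 4 h 54 min
Total: 5 h 32 min + 8 h 36 min + 5 h 37 min + 5 h 18 min + 4 h 54 min = 29 h 57 min.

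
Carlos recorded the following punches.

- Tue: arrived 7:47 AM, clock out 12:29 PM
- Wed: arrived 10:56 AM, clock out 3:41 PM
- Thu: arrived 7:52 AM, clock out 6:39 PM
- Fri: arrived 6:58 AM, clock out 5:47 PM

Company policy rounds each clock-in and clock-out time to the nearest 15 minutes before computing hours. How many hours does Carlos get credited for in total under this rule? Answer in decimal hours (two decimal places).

31.25 hours

Tue: in 7:47 AM→7:45 AM, out 12:29 PM→12:30 PM; 4 h 45 min
Wed: in 10:56 AM→11:00 AM, out 3:41 PM→3:45 PM; 4 h 45 min
Thu: in 7:52 AM→7:45 AM, out 6:39 PM→6:45 PM; 11 h 0 min
Fri: in 6:58 AM→7:00 AM, out 5:47 PM→5:45 PM; 10 h 45 min
Total credited: 31 h 15 min.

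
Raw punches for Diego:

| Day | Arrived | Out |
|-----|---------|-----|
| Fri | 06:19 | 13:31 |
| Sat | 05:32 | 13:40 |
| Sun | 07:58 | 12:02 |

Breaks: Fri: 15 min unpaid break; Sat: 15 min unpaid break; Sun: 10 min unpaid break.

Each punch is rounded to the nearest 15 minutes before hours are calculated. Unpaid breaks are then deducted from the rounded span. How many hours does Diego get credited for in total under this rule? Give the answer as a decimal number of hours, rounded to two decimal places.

Fri: in 06:19→06:15, out 13:31→13:30; 7 h 15 min − 15 min = 7 h 0 min
Sat: in 05:32→05:30, out 13:40→13:45; 8 h 15 min − 15 min = 8 h 0 min
Sun: in 07:58→08:00, out 12:02→12:00; 4 h 0 min − 10 min = 3 h 50 min
Total credited: 18 h 50 min.

18.83 hours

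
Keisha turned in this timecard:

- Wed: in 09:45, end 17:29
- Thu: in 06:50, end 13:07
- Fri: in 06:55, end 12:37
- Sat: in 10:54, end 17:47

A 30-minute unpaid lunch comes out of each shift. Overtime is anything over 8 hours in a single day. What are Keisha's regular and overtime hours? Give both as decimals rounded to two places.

Wed: 09:45–17:29 = 7 h 44 min; less 30 min break → 7 h 14 min
Thu: 06:50–13:07 = 6 h 17 min; less 30 min break → 5 h 47 min
Fri: 06:55–12:37 = 5 h 42 min; less 30 min break → 5 h 12 min
Sat: 10:54–17:47 = 6 h 53 min; less 30 min break → 6 h 23 min
Wed reg 7 h 14 min / OT 0 h 0 min; Thu reg 5 h 47 min / OT 0 h 0 min; Fri reg 5 h 12 min / OT 0 h 0 min; Sat reg 6 h 23 min / OT 0 h 0 min.
Totals: regular 24 h 36 min, overtime 0 h 0 min.

Regular 24.60 hours, overtime 0.00 hours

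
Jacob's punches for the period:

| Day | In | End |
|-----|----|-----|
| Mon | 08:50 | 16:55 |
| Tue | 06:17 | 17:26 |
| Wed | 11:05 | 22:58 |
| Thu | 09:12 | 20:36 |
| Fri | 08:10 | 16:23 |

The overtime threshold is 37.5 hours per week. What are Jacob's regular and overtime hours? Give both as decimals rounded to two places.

Regular 37.50 hours, overtime 13.23 hours

Mon: 08:50–16:55 = 8 h 5 min
Tue: 06:17–17:26 = 11 h 9 min
Wed: 11:05–22:58 = 11 h 53 min
Thu: 09:12–20:36 = 11 h 24 min
Fri: 08:10–16:23 = 8 h 13 min
Total worked: 50 h 44 min = 50.73 h.
Threshold 37.5 h → overtime 13 h 14 min, regular 37 h 30 min.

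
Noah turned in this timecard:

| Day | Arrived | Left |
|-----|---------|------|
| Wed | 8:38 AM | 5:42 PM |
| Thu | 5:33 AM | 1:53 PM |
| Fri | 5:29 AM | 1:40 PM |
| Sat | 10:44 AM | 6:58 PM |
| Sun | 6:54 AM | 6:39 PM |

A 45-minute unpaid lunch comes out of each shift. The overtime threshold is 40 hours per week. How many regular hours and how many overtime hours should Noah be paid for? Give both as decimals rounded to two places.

Wed: 8:38 AM–5:42 PM = 9 h 4 min; less 45 min break → 8 h 19 min
Thu: 5:33 AM–1:53 PM = 8 h 20 min; less 45 min break → 7 h 35 min
Fri: 5:29 AM–1:40 PM = 8 h 11 min; less 45 min break → 7 h 26 min
Sat: 10:44 AM–6:58 PM = 8 h 14 min; less 45 min break → 7 h 29 min
Sun: 6:54 AM–6:39 PM = 11 h 45 min; less 45 min break → 11 h 0 min
Total worked: 41 h 49 min = 41.82 h.
Threshold 40 h → overtime 1 h 49 min, regular 40 h 0 min.

Regular 40.00 hours, overtime 1.82 hours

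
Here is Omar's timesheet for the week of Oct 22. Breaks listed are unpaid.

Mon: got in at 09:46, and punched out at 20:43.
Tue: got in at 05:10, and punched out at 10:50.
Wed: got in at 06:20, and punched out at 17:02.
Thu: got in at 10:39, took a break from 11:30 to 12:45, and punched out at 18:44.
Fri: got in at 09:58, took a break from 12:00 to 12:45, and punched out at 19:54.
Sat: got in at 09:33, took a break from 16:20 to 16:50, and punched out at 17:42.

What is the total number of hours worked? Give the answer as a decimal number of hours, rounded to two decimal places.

Mon: 09:46–20:43 = 10 h 57 min
Tue: 05:10–10:50 = 5 h 40 min
Wed: 06:20–17:02 = 10 h 42 min
Thu: 10:39–18:44 = 8 h 5 min; less 75 min break → 6 h 50 min
Fri: 09:58–19:54 = 9 h 56 min; less 45 min break → 9 h 11 min
Sat: 09:33–17:42 = 8 h 9 min; less 30 min break → 7 h 39 min
Total: 10 h 57 min + 5 h 40 min + 10 h 42 min + 6 h 50 min + 9 h 11 min + 7 h 39 min = 50 h 59 min.

50.98 hours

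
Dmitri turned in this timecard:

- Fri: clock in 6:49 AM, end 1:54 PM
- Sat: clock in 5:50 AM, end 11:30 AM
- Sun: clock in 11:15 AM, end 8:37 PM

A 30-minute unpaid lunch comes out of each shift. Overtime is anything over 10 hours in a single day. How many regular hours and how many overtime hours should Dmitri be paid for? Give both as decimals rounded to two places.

Regular 20.62 hours, overtime 0.00 hours

Fri: 6:49 AM–1:54 PM = 7 h 5 min; less 30 min break → 6 h 35 min
Sat: 5:50 AM–11:30 AM = 5 h 40 min; less 30 min break → 5 h 10 min
Sun: 11:15 AM–8:37 PM = 9 h 22 min; less 30 min break → 8 h 52 min
Fri reg 6 h 35 min / OT 0 h 0 min; Sat reg 5 h 10 min / OT 0 h 0 min; Sun reg 8 h 52 min / OT 0 h 0 min.
Totals: regular 20 h 37 min, overtime 0 h 0 min.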